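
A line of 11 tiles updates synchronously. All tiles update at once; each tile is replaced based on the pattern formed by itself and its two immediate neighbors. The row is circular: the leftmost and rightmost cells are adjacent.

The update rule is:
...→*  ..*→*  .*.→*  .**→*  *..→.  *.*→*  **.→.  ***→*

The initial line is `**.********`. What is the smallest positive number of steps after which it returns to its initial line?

11

*.*********
.**********
**********.
*********.*
********.**
*******.***
******.****
*****.*****
****.******
***.*******
**.********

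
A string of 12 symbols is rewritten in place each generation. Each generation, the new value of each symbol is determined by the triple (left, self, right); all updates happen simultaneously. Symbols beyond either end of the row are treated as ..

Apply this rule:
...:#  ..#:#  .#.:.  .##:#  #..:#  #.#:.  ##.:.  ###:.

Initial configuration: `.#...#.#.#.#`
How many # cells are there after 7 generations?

6

#.###.......
..#..#######
##.###......
#..#..######
.##.###.....
##..#..#####
#.##.###....
count of #: 6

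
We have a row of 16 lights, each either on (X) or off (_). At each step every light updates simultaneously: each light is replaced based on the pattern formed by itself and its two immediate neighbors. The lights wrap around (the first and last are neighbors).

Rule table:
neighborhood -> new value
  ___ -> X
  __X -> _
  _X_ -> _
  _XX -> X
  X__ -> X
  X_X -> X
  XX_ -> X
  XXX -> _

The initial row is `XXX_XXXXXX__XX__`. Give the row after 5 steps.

X_XXX____XX_XXX_
_XX_XXXX_XXXX_XX
XXXXX__XXX__XXXX
____XX_X_XX_X___
XXX_XXX_XXXX_XXX

XXX_XXX_XXXX_XXX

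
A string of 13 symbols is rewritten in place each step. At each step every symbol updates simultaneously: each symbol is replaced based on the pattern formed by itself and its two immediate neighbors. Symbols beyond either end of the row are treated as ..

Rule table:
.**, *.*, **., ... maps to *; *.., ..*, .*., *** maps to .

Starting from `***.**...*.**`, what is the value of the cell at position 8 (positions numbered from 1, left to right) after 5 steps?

*

*.****.*..***
.**..**...*.*
.**..**.*..*.
.**..***.....
.**..*.*.****
position 8 holds *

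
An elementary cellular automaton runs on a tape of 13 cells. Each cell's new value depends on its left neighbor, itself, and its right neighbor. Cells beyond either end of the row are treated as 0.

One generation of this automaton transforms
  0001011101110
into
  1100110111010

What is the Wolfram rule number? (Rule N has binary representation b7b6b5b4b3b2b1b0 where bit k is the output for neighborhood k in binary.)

105

position 6: 111 → 0  (bit 7 = 0)
position 7: 110 → 1  (bit 6 = 1)
position 4: 101 → 1  (bit 5 = 1)
position 12: 100 → 0  (bit 4 = 0)
position 5: 011 → 1  (bit 3 = 1)
position 3: 010 → 0  (bit 2 = 0)
position 2: 001 → 0  (bit 1 = 0)
position 0: 000 → 1  (bit 0 = 1)
bits b7..b0 = 01101001 = 105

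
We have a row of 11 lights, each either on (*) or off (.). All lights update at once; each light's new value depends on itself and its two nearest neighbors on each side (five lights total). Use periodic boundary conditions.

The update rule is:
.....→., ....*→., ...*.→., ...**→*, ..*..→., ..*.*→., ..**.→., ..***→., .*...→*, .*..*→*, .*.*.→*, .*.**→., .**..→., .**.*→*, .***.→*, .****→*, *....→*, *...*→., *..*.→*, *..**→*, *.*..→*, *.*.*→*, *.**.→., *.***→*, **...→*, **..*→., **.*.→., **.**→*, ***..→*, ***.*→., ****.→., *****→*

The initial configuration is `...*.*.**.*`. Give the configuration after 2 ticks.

*...**..*.*
.*.*...*...

.*.*...*...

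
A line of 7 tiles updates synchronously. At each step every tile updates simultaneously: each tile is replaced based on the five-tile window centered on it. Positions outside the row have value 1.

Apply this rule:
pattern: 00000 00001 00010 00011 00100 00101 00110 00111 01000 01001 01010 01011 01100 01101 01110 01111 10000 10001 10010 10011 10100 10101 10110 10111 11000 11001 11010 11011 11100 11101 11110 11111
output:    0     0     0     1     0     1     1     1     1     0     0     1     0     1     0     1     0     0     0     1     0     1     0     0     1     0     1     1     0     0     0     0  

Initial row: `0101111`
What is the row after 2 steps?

1110100
0001001

0001001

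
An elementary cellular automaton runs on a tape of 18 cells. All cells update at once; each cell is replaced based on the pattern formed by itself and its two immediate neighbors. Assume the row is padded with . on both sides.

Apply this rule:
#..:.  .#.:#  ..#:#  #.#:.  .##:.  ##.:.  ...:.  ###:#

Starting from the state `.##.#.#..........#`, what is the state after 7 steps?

#...#.#.........##
#..##.#........#..
#.#...#.......##..
#.#..##......#....
#.#.#.......##....
#.#.#......#......
#.#.#.....##......

#.#.#.....##......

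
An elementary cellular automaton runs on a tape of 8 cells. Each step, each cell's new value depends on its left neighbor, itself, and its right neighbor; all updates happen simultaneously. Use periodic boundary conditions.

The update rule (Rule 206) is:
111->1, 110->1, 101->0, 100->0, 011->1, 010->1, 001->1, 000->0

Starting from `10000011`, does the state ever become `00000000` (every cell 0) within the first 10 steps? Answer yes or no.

no

10000111
10001111
10011111
10111111
10111111  (fixed point — unchanged through step 10)
step 10 is 10111111, still not uniform 0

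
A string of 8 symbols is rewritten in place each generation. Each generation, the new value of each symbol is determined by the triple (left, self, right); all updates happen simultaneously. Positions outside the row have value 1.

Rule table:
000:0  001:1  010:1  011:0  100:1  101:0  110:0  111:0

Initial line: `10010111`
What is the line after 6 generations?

01110000
00001001
10011110
01100000
00010001
10111010

10111010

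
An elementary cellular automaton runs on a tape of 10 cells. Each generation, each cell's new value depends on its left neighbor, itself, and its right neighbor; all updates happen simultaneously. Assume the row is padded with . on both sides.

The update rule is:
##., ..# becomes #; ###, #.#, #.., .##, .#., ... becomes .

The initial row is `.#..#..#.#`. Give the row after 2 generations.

generation 1: #..#..#...
generation 2: ..#..#....

..#..#....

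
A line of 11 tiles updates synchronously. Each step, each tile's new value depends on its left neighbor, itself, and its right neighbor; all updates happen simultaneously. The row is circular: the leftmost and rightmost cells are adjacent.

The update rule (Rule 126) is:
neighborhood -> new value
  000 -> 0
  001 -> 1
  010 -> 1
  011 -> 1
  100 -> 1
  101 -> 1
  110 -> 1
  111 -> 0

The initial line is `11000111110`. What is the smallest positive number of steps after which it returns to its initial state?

11

11101100011
00111110110
01100011111
11110110001
00011111011
10110001111
11111011000
10001111101
11011000111
01111101100
11000111110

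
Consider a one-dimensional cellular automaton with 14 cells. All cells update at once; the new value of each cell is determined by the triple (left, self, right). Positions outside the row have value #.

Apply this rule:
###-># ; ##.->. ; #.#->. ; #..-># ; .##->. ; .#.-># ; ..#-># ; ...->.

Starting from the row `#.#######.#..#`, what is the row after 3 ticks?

..#..#.....###

tick 1: ...#####..###.
tick 2: #.#.###.##.#..
tick 3: ..#..#.....###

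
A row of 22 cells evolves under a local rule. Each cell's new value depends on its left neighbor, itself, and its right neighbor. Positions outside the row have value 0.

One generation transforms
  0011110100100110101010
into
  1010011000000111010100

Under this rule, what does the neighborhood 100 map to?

0

At position 8 the neighborhood is 100; the next row has 0 there.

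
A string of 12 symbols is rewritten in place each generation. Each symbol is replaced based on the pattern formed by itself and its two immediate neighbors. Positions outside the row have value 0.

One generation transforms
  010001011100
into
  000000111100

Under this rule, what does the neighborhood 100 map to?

0

At position 2 the neighborhood is 100; the next row has 0 there.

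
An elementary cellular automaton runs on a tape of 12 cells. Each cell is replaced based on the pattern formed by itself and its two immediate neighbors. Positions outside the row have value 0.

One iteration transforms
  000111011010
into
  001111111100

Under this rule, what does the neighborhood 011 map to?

1

At position 3 the neighborhood is 011; the next row has 1 there.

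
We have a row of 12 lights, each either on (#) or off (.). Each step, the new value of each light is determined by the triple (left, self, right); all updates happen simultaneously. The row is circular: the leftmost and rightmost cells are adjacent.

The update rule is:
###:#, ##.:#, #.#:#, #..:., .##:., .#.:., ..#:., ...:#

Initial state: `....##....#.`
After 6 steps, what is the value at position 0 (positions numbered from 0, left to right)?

.

###..#.##...
.##...#.#.#.
..#.#..#.#..
#..#....#..#
#....##.....
..##..#.###.
position 0 holds .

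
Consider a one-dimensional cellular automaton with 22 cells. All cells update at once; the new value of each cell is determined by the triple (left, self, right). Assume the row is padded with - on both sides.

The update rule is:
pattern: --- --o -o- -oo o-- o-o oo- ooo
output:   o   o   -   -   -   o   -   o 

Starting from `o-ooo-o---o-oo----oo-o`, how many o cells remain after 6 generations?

8

-o-o-o--oo-o---ooo--o-
o-o-o--o--o--oo-o--o--
-o-o--o--o--o--o--o--o
o-o--o--o--o--o--o--o-
-o--o--o--o--o--o--o--
o--o--o--o--o--o--o--o
count of o: 8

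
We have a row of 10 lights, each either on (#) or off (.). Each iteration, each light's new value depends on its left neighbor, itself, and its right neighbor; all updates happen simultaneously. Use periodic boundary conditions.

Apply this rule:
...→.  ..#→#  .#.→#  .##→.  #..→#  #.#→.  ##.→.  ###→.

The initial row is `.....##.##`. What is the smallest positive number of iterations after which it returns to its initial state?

#...#.....
##.###...#
......#.#.
.....##.##

4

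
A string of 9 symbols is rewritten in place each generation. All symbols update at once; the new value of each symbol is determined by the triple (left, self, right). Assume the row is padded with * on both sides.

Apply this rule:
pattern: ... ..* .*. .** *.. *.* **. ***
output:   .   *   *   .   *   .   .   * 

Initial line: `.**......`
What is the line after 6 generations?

*..*.****

...*....*
*.***..*.
...*.***.
*.**..*..
....*****
*..*.****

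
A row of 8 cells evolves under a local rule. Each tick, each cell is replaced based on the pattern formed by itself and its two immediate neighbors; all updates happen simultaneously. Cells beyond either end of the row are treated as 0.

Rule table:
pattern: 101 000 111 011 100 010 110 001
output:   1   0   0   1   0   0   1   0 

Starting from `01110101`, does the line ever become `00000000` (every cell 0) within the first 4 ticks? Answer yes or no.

yes

01011010
00111100
00100100
00000000
all cells are 0 at tick 4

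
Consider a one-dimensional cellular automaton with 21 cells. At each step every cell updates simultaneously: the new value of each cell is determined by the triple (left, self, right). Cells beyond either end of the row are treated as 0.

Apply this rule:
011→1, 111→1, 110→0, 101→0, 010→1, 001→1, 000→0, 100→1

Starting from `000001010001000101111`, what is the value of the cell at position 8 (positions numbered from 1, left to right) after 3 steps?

step 1: 000011011011101101110
step 2: 000110010011001001101
step 3: 001101111110111111001
position 8 holds 1

1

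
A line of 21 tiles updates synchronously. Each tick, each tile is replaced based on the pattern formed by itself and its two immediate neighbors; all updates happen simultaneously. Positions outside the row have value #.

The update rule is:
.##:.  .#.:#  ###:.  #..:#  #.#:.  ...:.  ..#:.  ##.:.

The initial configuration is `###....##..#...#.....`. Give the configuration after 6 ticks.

...#.....#.##..##....
#..##....#...#...#...
.#...#...##..##..##..
.##..##....#...#...#.
...#...#...##..##..#.
#..##..##....#...#.#.

#..##..##....#...#.#.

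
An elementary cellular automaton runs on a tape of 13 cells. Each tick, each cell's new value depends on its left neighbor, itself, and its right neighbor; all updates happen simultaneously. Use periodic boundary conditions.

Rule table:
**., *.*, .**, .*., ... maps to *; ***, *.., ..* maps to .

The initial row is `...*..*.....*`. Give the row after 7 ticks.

.*.*..*.***.*
****..***.***
...*..*.***..
**.*..***.*.*
.***..*.*****
**.*..***...*
.***..*.*.*.*

.***..*.*.*.*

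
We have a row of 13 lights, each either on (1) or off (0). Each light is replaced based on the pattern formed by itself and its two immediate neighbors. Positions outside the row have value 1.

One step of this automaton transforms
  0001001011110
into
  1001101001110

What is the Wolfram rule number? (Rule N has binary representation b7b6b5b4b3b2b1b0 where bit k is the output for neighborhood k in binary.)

position 9: 111 → 1  (bit 7 = 1)
position 11: 110 → 1  (bit 6 = 1)
position 7: 101 → 0  (bit 5 = 0)
position 0: 100 → 1  (bit 4 = 1)
position 8: 011 → 0  (bit 3 = 0)
position 3: 010 → 1  (bit 2 = 1)
position 2: 001 → 0  (bit 1 = 0)
position 1: 000 → 0  (bit 0 = 0)
bits b7..b0 = 11010100 = 212

212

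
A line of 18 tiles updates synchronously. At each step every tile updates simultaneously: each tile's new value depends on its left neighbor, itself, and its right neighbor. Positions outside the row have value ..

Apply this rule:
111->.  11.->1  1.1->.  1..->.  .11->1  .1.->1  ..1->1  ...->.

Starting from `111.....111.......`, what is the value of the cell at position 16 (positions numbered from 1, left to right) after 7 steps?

1.1....11.1.......
1.1...111.1.......
1.1..11.1.1.......
1.1.111.1.1.......
1.1.1.1.1.1.......
1.1.1.1.1.1.......  (fixed point — unchanged through step 7)
position 16 holds .

.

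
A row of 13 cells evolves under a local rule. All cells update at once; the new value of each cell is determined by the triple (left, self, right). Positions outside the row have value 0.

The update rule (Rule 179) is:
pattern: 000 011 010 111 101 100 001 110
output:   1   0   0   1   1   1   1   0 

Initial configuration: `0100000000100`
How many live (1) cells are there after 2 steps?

8

1011111111011
0101111110100
count of 1: 8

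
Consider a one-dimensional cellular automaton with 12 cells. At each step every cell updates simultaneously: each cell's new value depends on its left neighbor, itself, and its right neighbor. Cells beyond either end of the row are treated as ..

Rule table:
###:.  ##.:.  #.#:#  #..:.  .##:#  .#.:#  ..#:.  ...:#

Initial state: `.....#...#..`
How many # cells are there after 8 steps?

####.#.#.#.#
#...########
#.#.#.......
#####.######
#....##.....
#.##.#..####
###.##..#...
#..##...#.##
count of #: 6

6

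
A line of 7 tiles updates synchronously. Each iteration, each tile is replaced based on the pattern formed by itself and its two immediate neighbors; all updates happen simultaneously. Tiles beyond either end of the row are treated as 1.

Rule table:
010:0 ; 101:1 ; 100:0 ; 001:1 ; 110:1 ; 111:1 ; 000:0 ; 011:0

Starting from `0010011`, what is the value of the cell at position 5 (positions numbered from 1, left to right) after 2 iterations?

0

0100101
1001010
position 5 holds 0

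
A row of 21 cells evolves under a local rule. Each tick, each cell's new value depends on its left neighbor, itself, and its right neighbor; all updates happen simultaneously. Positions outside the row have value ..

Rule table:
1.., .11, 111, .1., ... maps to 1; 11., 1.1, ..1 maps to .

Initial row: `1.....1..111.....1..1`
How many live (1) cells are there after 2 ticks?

11111.11.11.1111.11.1
1111..1..1..111..1..1
count of 1: 11

11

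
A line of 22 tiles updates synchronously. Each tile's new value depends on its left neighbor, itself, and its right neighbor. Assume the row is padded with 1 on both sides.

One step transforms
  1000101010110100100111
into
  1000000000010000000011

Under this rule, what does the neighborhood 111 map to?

1

At position 20 the neighborhood is 111; the next row has 1 there.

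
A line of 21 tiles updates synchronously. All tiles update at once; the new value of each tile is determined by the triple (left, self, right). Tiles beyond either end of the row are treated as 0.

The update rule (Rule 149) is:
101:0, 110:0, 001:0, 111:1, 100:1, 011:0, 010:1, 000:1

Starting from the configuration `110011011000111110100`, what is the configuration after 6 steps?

001000000110011100111
101111110001001010010
100111101101101011011
110011000000001000000
001000111111101111111
101110011111000111110

101110011111000111110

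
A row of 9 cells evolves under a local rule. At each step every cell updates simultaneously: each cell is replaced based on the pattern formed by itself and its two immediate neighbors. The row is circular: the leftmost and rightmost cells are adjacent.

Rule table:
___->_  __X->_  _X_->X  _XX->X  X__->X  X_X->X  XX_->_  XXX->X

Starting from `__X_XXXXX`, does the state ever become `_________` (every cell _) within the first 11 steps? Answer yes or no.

no

X_XXXXXX_
XXXXXXX_X
XXXXXX_XX
XXXXX_XXX
XXXX_XXXX
XXX_XXXXX
XX_XXXXXX
X_XXXXXXX
_XXXXXXXX
XXXXXXXX_
XXXXXXX_X
step 11 is XXXXXXX_X, still not uniform _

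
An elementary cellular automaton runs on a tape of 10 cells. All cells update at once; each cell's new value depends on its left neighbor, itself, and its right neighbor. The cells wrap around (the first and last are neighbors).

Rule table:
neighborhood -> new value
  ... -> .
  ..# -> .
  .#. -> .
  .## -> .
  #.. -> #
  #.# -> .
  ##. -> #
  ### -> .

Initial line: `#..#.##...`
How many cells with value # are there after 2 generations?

.#....##..
..#....##.
count of #: 3

3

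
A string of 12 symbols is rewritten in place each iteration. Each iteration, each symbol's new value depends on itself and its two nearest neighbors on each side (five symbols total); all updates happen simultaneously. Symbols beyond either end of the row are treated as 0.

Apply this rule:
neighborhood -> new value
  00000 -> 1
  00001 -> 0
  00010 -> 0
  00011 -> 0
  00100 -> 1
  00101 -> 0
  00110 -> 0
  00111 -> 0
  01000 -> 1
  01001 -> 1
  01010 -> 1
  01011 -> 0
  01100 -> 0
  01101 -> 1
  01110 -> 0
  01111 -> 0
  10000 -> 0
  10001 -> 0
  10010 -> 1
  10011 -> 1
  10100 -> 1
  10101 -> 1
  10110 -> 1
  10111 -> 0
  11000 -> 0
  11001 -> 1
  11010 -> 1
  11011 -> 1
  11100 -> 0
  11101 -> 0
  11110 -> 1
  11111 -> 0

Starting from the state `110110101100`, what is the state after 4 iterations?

000001110000

011111101000
000001011101
111000000011
000001110000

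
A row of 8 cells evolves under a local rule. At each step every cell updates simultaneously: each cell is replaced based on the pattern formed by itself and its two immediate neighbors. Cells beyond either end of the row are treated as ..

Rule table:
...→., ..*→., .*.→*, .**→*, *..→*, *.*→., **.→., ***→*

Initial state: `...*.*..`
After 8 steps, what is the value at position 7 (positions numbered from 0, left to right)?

...*.**.
...*.*.*
...*.*.*  (fixed point — unchanged through step 8)
position 7 holds *

*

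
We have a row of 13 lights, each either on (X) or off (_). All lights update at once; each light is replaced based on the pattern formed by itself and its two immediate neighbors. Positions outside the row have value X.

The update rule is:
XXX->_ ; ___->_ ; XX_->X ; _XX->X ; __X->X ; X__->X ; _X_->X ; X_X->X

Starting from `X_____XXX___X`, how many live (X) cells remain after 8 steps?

10

XX___XX_XX_XX
_XX_XXXXXXXX_
XXXXX______XX
____XX____XX_
X__XXXX__XXXX
XXXX__XXXX___
___XXXX__XX_X
X_XX__XXXXXXX
count of X: 10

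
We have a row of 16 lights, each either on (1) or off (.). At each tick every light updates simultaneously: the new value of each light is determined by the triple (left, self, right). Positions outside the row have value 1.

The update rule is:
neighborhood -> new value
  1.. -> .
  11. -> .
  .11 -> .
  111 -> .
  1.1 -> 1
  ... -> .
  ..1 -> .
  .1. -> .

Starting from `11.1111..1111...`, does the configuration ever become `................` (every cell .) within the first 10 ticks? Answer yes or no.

yes

tick 1: ..1.............
tick 2: ................
all cells are . at tick 2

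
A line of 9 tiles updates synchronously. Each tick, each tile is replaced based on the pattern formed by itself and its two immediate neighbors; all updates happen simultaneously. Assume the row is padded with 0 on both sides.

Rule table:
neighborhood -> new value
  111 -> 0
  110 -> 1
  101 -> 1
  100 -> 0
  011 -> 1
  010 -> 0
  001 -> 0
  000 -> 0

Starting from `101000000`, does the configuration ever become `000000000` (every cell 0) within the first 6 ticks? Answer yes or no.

tick 1: 010000000
tick 2: 000000000
all cells are 0 at tick 2

yes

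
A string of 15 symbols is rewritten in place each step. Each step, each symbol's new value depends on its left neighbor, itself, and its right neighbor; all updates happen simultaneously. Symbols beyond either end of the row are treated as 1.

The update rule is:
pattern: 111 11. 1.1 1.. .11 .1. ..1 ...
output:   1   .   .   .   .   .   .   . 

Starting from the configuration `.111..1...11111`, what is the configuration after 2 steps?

..1........1111
............111

............111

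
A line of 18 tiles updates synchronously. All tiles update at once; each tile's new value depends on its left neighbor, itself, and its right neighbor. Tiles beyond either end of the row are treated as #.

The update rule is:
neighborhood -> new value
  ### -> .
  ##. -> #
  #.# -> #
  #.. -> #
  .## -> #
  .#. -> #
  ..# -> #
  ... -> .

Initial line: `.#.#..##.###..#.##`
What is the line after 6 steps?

step 1: ##########.######.
step 2: .........###....##
step 3: #.......##.##..##.
step 4: ##.....###########
step 5: .##...##..........
step 6: ####.####........#

####.####........#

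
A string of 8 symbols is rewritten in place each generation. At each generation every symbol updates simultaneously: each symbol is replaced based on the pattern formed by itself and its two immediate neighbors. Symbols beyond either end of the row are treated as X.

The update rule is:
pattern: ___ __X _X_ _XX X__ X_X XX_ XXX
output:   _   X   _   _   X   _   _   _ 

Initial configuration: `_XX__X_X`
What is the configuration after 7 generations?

___XX___

___XX___
X_X__X_X
___XX___  (repeats generation 1; period 2)
generation 7: ___XX___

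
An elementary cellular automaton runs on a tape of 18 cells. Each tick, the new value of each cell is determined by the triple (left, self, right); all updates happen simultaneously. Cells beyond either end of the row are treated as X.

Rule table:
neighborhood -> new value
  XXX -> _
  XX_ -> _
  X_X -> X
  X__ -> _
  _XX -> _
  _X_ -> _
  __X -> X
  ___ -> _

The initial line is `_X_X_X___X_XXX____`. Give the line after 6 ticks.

X_X_X___X_X______X
_X_X___X_X______X_
X_X___X_X______X_X
_X___X_X______X_X_
X___X_X______X_X_X
___X_X______X_X_X_

___X_X______X_X_X_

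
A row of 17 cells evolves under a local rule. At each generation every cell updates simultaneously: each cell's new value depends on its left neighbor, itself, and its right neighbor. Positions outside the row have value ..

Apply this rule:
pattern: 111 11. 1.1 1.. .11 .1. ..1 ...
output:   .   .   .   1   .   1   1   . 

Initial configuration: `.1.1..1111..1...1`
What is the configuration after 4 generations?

11.111....1111.11
......1..1.......
.....111111......
....1......1.....

....1......1.....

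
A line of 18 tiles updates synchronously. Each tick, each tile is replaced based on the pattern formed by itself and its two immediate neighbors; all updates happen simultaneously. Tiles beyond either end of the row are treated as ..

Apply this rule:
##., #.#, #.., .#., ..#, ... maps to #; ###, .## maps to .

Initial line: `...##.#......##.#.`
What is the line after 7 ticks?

.#########.#######

tick 1: ###.#########.####
tick 2: ..##........##...#
tick 3: ##.#########.#####
tick 4: .##........##....#
tick 5: #.#########.######
tick 6: ##........##.....#
tick 7: .#########.#######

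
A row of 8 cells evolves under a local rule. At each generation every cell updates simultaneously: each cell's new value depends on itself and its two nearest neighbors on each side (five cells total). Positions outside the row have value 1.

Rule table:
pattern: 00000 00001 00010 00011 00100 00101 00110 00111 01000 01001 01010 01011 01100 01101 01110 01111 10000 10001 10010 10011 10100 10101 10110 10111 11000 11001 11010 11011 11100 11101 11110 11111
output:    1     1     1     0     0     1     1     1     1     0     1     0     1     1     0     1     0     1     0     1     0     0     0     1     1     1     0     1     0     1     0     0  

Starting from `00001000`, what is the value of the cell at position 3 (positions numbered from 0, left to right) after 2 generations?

10110110
11011011
position 3 holds 1

1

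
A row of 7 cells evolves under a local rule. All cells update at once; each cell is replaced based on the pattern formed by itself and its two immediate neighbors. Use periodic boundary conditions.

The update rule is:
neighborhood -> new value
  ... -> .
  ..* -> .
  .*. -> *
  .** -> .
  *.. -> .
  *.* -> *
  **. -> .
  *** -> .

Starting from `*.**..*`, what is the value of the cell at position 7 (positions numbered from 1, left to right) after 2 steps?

.

step 1: .*.....
step 2: .*.....
position 7 holds .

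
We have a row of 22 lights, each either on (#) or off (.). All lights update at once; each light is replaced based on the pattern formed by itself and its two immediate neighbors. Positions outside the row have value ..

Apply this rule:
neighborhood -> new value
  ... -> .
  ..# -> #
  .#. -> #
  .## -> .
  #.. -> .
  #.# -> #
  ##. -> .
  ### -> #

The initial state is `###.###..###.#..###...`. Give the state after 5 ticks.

.#.#.#..#.#.##.#.#....
######.#####..####....
.####.#.###..#.##.....
#.##.###.#..###.......
##..#.#.##.#.#........

##..#.#.##.#.#........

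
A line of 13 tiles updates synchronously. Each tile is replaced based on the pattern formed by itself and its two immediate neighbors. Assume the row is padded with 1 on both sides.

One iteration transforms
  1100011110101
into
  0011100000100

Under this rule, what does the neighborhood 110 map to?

At position 1 the neighborhood is 110; the next row has 0 there.

0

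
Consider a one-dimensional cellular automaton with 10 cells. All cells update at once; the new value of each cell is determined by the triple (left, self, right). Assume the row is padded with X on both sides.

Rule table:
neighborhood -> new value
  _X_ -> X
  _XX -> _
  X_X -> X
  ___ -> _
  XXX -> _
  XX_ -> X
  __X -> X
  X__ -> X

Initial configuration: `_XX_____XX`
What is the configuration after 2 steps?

XX_XX_XXXX

step 1: X_XX___X__
step 2: XX_XX_XXXX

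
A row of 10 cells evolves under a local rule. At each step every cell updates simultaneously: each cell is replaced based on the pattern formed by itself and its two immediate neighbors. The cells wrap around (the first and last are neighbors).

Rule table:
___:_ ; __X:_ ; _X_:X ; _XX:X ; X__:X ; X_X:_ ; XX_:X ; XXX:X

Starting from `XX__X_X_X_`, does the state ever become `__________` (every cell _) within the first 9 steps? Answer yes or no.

no

step 1: XXX_X_X_X_
step 2: XXX_X_X_X_  (fixed point — unchanged through step 9)
step 9 is XXX_X_X_X_, still not uniform _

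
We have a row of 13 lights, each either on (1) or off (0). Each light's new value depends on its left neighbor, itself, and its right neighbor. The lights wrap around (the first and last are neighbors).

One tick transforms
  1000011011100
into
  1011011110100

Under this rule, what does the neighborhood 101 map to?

1

At position 7 the neighborhood is 101; the next row has 1 there.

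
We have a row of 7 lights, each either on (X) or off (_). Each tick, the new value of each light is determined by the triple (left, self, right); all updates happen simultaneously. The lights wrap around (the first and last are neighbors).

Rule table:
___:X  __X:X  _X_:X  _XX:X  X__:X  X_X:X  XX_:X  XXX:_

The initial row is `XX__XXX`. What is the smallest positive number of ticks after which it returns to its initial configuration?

2

_XXXX__
XX__XXX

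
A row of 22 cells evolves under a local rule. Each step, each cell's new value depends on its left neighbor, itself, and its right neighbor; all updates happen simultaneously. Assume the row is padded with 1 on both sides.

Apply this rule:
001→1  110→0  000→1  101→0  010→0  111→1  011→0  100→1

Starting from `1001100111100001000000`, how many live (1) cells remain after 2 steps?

0110011011011110111111
0001100000001100011111
count of 1: 9

9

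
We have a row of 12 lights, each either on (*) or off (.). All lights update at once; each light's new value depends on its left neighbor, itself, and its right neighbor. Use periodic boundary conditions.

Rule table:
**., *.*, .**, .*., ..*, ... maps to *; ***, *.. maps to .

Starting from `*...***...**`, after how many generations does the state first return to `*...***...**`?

*.***.*.***.
***.*****.**
..***...***.
***.*.***.*.
*.*****.****
***...***...
*.*.***.*.**
*****.*****.
*...***...**

9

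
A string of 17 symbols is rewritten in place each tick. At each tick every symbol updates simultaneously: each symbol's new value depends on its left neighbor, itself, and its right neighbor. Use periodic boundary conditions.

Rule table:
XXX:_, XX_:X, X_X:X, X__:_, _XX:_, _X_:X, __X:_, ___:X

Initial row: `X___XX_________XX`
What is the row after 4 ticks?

X_X__X_XXXXXXX___
XXX__XX______X_X_
__X___X_XXXX_XXXX
__X_X_XX___XX___X

__X_X_XX___XX___X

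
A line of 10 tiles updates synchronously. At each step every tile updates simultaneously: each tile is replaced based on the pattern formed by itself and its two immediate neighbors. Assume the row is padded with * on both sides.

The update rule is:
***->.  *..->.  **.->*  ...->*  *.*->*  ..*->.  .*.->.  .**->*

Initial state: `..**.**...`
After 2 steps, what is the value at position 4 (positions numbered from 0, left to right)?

..*****.*.
..*...**.*
position 4 holds .

.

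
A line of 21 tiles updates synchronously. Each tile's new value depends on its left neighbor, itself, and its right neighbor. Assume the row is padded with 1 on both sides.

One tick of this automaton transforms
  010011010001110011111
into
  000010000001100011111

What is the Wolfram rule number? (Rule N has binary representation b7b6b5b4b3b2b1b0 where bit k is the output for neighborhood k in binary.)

136

position 12: 111 → 1  (bit 7 = 1)
position 5: 110 → 0  (bit 6 = 0)
position 0: 101 → 0  (bit 5 = 0)
position 2: 100 → 0  (bit 4 = 0)
position 4: 011 → 1  (bit 3 = 1)
position 1: 010 → 0  (bit 2 = 0)
position 3: 001 → 0  (bit 1 = 0)
position 9: 000 → 0  (bit 0 = 0)
bits b7..b0 = 10001000 = 136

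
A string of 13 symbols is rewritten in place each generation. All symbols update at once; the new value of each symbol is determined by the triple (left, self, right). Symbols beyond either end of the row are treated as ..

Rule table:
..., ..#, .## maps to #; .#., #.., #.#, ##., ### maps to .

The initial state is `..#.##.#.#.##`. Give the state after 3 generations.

..#..##.....#

##..#......#.
#..#..#####..
..#..##.....#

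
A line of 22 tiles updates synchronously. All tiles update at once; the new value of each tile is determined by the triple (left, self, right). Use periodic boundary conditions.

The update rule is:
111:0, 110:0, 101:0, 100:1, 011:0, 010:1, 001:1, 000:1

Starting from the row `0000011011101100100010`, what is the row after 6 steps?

0000011111111100000000

1111100000000011111111
0000011111111100000000
1111100000000011111111  (repeats step 1; period 2)
step 6: 0000011111111100000000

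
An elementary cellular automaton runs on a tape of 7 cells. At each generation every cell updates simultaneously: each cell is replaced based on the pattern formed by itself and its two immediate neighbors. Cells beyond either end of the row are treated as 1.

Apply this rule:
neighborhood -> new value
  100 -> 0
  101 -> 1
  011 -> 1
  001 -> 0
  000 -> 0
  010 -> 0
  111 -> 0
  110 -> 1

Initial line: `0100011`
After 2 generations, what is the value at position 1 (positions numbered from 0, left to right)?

0

1000010
1000001
position 1 holds 0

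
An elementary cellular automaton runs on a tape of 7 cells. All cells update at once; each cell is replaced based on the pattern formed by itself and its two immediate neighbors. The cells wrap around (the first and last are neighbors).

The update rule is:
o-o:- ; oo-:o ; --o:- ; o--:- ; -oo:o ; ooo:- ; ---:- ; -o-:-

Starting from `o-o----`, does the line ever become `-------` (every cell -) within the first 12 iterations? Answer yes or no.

iteration 1: -------
all cells are - at iteration 1

yes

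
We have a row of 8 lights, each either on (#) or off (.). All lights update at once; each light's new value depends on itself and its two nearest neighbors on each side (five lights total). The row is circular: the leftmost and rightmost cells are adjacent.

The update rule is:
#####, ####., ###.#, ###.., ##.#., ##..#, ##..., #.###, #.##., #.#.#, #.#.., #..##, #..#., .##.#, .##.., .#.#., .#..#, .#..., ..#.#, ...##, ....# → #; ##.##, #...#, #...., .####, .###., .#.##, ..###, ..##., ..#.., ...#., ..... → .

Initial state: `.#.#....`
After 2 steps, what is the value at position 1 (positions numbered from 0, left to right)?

step 1: .####..#
step 2: .#.#####
position 1 holds #

#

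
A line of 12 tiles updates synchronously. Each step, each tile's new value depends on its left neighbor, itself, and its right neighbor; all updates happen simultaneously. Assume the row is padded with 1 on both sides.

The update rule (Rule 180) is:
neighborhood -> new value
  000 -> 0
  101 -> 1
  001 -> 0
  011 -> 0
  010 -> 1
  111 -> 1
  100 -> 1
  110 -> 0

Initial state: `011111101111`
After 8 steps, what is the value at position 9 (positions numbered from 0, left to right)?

101111010111
010110111011
111001010101
110101111110
101110111101
010101011010
111111100111
111111010011
position 9 holds 0

0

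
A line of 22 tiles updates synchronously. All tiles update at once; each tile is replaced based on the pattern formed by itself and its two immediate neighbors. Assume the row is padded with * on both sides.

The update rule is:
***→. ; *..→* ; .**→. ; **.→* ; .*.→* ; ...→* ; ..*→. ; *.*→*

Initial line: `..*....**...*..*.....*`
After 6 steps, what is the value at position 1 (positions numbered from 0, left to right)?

step 1: *.****..***.**.*****..
step 2: **...**...**.**....**.
step 3: .***..***..**.****..**
step 4: *..**...**..**...**...
step 5: **..***..**..***..***.
step 6: .**...**..**...**...**
position 1 holds *

*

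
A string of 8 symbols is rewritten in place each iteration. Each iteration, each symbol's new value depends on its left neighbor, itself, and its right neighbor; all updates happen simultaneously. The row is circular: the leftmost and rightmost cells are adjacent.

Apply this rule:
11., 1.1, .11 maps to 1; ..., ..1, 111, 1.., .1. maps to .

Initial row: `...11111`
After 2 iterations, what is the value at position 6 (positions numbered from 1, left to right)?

iteration 1: ...1...1
iteration 2: ........
position 6 holds .

.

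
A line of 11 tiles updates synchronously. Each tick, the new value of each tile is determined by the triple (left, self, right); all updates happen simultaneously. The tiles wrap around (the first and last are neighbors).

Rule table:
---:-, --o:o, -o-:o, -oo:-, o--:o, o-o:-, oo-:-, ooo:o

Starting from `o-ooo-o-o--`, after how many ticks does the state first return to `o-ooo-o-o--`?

tick 1: o--o--o-ooo
tick 2: -oooooo--oo
tick 3: --oooo-oo--
tick 4: -o-oo----o-
tick 5: oo---o--ooo
tick 6: o-o-oooo-oo
tick 7: --o--oo---o
tick 8: ooooo--o-oo
tick 9: oooo-ooo--o
tick 10: ooo---o-oo-
tick 11: -o-o-oo----
tick 12: oo-o---o---
tick 13: ---oo-ooo-o
tick 14: o-o----o--o
tick 15: --oo--oooo-
tick 16: -o--oo-oo-o
tick 17: -ooo------o
tick 18: --o-o----oo
tick 19: ooo-oo--o--
tick 20: -o----ooooo
tick 21: -oo--o-ooo-
tick 22: o--ooo--o-o
tick 23: -oo-o-ooo--
tick 24: o---o--o-o-
tick 25: oo-ooooo-o-
tick 26: ----ooo--o-
tick 27: ---o-o-oooo
tick 28: o-oo-o--oo-
tick 29: o----ooo---
tick 30: oo--o-o-o-o
tick 31: o-ooo-o-o--

31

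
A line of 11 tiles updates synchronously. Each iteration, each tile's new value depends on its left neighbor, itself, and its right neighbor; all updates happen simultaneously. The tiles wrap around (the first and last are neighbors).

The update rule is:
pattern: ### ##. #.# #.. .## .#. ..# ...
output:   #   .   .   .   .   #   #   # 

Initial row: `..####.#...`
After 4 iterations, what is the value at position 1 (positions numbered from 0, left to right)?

iteration 1: ##.##..#.##
iteration 2: #.....##..#
iteration 3: ..####...#.
iteration 4: ##.##..###.
position 1 holds #

#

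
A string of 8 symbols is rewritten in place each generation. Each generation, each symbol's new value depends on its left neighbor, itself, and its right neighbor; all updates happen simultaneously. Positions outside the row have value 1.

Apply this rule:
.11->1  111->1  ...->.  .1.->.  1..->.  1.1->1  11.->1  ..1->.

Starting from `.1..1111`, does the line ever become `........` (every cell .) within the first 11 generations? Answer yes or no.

1...1111
1...1111  (fixed point — unchanged through generation 11)
generation 11 is 1...1111, still not uniform .

no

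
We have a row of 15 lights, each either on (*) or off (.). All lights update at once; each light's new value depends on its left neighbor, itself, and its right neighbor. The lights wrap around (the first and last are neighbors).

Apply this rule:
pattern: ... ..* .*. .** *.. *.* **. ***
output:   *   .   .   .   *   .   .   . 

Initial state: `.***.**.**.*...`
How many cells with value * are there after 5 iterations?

............***
***********....
...........***.
**********....*
..........***..
count of *: 3

3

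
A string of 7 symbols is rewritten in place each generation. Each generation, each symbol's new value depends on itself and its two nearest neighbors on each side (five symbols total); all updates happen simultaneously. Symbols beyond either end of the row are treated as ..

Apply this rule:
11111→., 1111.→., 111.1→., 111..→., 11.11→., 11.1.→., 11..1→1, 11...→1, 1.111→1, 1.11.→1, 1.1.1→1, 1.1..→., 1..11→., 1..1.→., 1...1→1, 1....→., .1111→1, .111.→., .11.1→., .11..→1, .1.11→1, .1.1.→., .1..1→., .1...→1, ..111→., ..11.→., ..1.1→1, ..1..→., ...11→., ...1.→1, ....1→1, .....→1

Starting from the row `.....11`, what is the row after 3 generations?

1....1.

1111..1
.1..1..
1....1.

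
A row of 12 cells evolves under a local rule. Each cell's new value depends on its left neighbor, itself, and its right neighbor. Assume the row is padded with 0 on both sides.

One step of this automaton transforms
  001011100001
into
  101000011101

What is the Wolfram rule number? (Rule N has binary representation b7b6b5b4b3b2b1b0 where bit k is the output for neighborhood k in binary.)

21

position 5: 111 → 0  (bit 7 = 0)
position 6: 110 → 0  (bit 6 = 0)
position 3: 101 → 0  (bit 5 = 0)
position 7: 100 → 1  (bit 4 = 1)
position 4: 011 → 0  (bit 3 = 0)
position 2: 010 → 1  (bit 2 = 1)
position 1: 001 → 0  (bit 1 = 0)
position 0: 000 → 1  (bit 0 = 1)
bits b7..b0 = 00010101 = 21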